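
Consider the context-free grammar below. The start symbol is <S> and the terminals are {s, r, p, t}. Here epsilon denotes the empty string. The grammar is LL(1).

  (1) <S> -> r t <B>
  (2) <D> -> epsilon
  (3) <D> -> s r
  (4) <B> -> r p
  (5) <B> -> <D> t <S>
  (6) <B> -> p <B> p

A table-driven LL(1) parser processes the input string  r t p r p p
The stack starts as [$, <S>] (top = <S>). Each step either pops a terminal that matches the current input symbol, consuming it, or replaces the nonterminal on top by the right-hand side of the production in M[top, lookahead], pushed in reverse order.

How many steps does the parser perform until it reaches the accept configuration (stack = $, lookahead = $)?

     Stack      Input          Action
  1  $ <S>      r t p r p p $  expand <S> -> r t <B>
  2  $ <B> t r  r t p r p p $  match r
  3  $ <B> t    t p r p p $    match t
  4  $ <B>      p r p p $      expand <B> -> p <B> p
  5  $ p <B> p  p r p p $      match p
  6  $ p <B>    r p p $        expand <B> -> r p
  7  $ p p r    r p p $        match r
  8  $ p p      p p $          match p
  9  $ p        p $            match p
Accept reached after 9 steps.

9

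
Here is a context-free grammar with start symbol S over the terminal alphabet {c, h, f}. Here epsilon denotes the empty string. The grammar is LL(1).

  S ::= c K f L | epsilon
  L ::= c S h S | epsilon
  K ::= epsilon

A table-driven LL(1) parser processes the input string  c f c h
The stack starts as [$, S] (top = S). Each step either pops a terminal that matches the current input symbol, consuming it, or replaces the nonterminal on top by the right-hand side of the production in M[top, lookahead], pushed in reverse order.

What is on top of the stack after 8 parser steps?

step 1: stack=$ S  input=c f c h $  — expand S ::= c K f L
step 2: stack=$ L f K c  input=c f c h $  — match c
step 3: stack=$ L f K  input=f c h $  — expand K ::= epsilon
step 4: stack=$ L f  input=f c h $  — match f
step 5: stack=$ L  input=c h $  — expand L ::= c S h S
step 6: stack=$ S h S c  input=c h $  — match c
step 7: stack=$ S h S  input=h $  — expand S ::= epsilon
step 8: stack=$ S h  input=h $  — match h
Stack after step 8: $ S (top = S).

S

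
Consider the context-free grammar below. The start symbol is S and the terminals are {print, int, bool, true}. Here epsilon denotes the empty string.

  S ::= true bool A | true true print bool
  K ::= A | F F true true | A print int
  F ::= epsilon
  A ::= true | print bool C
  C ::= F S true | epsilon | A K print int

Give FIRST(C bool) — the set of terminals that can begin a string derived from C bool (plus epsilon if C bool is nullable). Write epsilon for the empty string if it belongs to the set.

FIRST(S) = {true}
FIRST(F) = {epsilon}
FIRST(A) = {print, true}
FIRST(K) = {print, true}  (via A, F F true true, A print int)
FIRST(C) = {epsilon, print, true}  (via F S true, A K print int)
FIRST(C bool): take FIRST of each symbol in turn, carrying on past any symbol whose FIRST contains epsilon; result {bool, print, true}.

{bool, print, true}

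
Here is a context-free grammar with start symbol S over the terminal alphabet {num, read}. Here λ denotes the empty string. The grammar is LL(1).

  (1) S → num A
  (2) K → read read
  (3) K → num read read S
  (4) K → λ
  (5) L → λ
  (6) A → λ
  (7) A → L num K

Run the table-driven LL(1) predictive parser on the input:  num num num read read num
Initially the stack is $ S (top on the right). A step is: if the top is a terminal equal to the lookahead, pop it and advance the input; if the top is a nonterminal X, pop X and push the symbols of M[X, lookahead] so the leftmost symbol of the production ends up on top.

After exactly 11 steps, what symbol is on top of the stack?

A

      Stack              Input                        Action
   1  $ S                num num num read read num $  expand S → num A
   2  $ A num            num num num read read num $  match num
   3  $ A                num num read read num $      expand A → L num K
   4  $ K num L          num num read read num $      expand L → λ
   5  $ K num            num num read read num $      match num
   6  $ K                num read read num $          expand K → num read read S
   7  $ S read read num  num read read num $          match num
   8  $ S read read      read read num $              match read
   9  $ S read           read num $                   match read
  10  $ S                num $                        expand S → num A
  11  $ A num            num $                        match num
Stack after step 11: $ A (top = A).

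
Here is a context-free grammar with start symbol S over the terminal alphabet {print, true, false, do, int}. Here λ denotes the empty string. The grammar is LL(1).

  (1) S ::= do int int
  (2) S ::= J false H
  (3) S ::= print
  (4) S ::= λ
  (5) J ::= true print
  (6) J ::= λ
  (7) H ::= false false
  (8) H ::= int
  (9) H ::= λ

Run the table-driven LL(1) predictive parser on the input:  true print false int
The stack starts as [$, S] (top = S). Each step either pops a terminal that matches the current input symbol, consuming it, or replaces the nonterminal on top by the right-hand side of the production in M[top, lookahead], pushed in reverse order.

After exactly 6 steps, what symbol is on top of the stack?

     Stack                 Input                   Action
  1  $ S                   true print false int $  expand S ::= J false H
  2  $ H false J           true print false int $  expand J ::= true print
  3  $ H false print true  true print false int $  match true
  4  $ H false print       print false int $       match print
  5  $ H false             false int $             match false
  6  $ H                   int $                   expand H ::= int
Stack after step 6: $ int (top = int).

int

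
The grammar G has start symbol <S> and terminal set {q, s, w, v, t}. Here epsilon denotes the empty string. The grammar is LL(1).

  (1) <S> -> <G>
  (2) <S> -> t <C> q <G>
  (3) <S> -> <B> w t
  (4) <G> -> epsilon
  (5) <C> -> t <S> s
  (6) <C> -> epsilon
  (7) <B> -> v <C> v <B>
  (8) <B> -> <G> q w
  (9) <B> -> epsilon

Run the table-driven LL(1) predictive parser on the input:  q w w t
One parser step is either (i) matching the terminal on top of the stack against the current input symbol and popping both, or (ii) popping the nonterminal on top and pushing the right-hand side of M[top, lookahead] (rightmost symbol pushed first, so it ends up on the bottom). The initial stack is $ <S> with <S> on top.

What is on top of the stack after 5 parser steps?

step 1: stack=$ <S>  input=q w w t $  — expand <S> -> <B> w t
step 2: stack=$ t w <B>  input=q w w t $  — expand <B> -> <G> q w
step 3: stack=$ t w w q <G>  input=q w w t $  — expand <G> -> epsilon
step 4: stack=$ t w w q  input=q w w t $  — match q
step 5: stack=$ t w w  input=w w t $  — match w
Stack after step 5: $ t w (top = w).

w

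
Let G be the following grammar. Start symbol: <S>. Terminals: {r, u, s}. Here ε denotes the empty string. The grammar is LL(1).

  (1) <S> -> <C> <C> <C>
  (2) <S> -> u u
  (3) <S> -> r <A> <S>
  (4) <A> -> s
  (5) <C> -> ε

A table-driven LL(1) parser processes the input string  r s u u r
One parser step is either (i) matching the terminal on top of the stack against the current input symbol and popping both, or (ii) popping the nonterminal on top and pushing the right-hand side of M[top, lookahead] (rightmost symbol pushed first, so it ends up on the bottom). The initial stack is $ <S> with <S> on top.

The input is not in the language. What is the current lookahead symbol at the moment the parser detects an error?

r

step 1: stack=$ <S>  input=r s u u r $  — expand <S> -> r <A> <S>
step 2: stack=$ <S> <A> r  input=r s u u r $  — match r
step 3: stack=$ <S> <A>  input=s u u r $  — expand <A> -> s
step 4: stack=$ <S> s  input=s u u r $  — match s
step 5: stack=$ <S>  input=u u r $  — expand <S> -> u u
step 6: stack=$ u u  input=u u r $  — match u
step 7: stack=$ u  input=u r $  — match u
step 8: stack=$  input=r $  — error: stack empty but input remains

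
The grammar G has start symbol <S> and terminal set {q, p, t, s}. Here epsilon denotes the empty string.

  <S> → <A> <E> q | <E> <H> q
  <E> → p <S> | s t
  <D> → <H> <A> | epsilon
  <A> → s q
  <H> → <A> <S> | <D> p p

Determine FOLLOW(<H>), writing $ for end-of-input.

{q, s}

FIRST(<E>): from <E>→p <S> we get {p}; from <E>→s t we get {s}. So FIRST(<E>) = {p, s}.
FIRST(<A>): from <A>→s q we get {s}. So FIRST(<A>) = {s}.
FIRST(<S>): from <S>→<A> <E> q we get {s}; from <S>→<E> <H> q we get {p, s}. So FIRST(<S>) = {p, s}.
FIRST(<D>): from <D>→<H> <A> we get {p, s}; from <D>→epsilon we get {epsilon}. So FIRST(<D>) = {epsilon, p, s}.
FIRST(<H>): from <H>→<A> <S> we get {s}; from <H>→<D> p p we get {p, s}. So FIRST(<H>) = {p, s}.
FOLLOW(<S>) includes $ since <S> is the start symbol.
FOLLOW(<E>): in <S>→<A> <E> q, <E> is followed by q with FIRST {q}; in <S>→<E> <H> q, <E> is followed by <H> q with FIRST {p, s}. Thus FOLLOW(<E>) = {p, q, s}.
FOLLOW(<D>): in <H>→<D> p p, <D> is followed by p p with FIRST {p}. Thus FOLLOW(<D>) = {p}.
FOLLOW(<A>): in <S>→<A> <E> q, <A> is followed by <E> q with FIRST {p, s}; in <D>→<H> <A>, the suffix after <A> is empty, so FOLLOW(<A>) ⊇ FOLLOW(<D>) = {p}; in <H>→<A> <S>, <A> is followed by <S> with FIRST {p, s}. Thus FOLLOW(<A>) = {p, s}.
FOLLOW(<H>): in <S>→<E> <H> q, <H> is followed by q with FIRST {q}; in <D>→<H> <A>, <H> is followed by <A> with FIRST {s}. Thus FOLLOW(<H>) = {q, s}.
FOLLOW(<S>): in <E>→p <S>, the suffix after <S> is empty, so FOLLOW(<S>) ⊇ FOLLOW(<E>) = {p, q, s}; in <H>→<A> <S>, the suffix after <S> is empty, so FOLLOW(<S>) ⊇ FOLLOW(<H>) = {q, s}. Thus FOLLOW(<S>) = {$, p, q, s}.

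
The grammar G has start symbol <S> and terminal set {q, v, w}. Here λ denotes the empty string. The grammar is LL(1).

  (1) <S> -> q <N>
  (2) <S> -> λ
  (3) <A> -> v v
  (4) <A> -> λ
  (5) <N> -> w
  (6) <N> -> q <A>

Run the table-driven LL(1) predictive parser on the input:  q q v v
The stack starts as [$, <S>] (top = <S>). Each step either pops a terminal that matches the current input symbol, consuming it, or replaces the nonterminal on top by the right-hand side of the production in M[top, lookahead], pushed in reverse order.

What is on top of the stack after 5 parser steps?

v

step 1: stack=$ <S>  input=q q v v $  — expand <S> -> q <N>
step 2: stack=$ <N> q  input=q q v v $  — match q
step 3: stack=$ <N>  input=q v v $  — expand <N> -> q <A>
step 4: stack=$ <A> q  input=q v v $  — match q
step 5: stack=$ <A>  input=v v $  — expand <A> -> v v
Stack after step 5: $ v v (top = v).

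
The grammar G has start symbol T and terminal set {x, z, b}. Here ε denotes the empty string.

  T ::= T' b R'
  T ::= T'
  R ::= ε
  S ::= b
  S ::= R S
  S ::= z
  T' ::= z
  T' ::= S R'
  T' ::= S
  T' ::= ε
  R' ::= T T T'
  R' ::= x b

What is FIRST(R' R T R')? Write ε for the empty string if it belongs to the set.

{ε, b, x, z}

FIRST(R): from R::=ε we get {ε}. So FIRST(R) = {ε}.
FIRST(S): from S::=b we get {b}; from S::=R S we get {b, z}; from S::=z we get {z}. So FIRST(S) = {b, z}.
FIRST(T'): from T'::=z we get {z}; from T'::=S R' we get {b, z}; from T'::=S we get {b, z}; from T'::=ε we get {ε}. So FIRST(T') = {ε, b, z}.
FIRST(T): from T::=T' b R' we get {b, z}; from T::=T' we get {ε, b, z}. So FIRST(T) = {ε, b, z}.
FIRST(R'): from R'::=T T T' we get {ε, b, z}; from R'::=x b we get {x}. So FIRST(R') = {ε, b, x, z}.
FIRST(R' R T R'): take FIRST of each symbol in turn, carrying on past any symbol whose FIRST contains ε; result {ε, b, x, z}.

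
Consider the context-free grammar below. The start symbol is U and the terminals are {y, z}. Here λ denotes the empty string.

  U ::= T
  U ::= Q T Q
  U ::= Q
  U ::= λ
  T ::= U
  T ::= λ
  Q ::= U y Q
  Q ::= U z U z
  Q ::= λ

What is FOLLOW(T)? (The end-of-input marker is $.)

FIRST(U): from U::=T we get {λ, y, z}; from U::=Q T Q we get {λ, y, z}; from U::=Q we get {λ, y, z}; from U::=λ we get {λ}. So FIRST(U) = {λ, y, z}.
FIRST(T): from T::=U we get {λ, y, z}; from T::=λ we get {λ}. So FIRST(T) = {λ, y, z}.
FIRST(Q): from Q::=U y Q we get {y, z}; from Q::=U z U z we get {y, z}; from Q::=λ we get {λ}. So FIRST(Q) = {λ, y, z}.
FOLLOW(U) includes $ since U is the start symbol.
FOLLOW(U): in T::=U, the suffix after U is empty, so FOLLOW(U) ⊇ FOLLOW(T) = {$, y, z}; in Q::=U y Q, U is followed by y Q with FIRST {y}; in Q::=U z U z (occurrence 1), U is followed by z U z with FIRST {z}; in Q::=U z U z (occurrence 2), U is followed by z with FIRST {z}. Thus FOLLOW(U) = {$, y, z}.
FOLLOW(T): in U::=T, the suffix after T is empty, so FOLLOW(T) ⊇ FOLLOW(U) = {$, y, z}; in U::=Q T Q, T is followed by Q with FIRST {λ, y, z}; in U::=Q T Q, the suffix after T is nullable, so FOLLOW(T) ⊇ FOLLOW(U) = {$, y, z}. Thus FOLLOW(T) = {$, y, z}.
FOLLOW(Q): in U::=Q T Q (occurrence 1), Q is followed by T Q with FIRST {λ, y, z}; in U::=Q T Q (occurrence 1), the suffix after Q is nullable, so FOLLOW(Q) ⊇ FOLLOW(U) = {$, y, z}; in U::=Q T Q (occurrence 2), the suffix after Q is empty, so FOLLOW(Q) ⊇ FOLLOW(U) = {$, y, z}; in U::=Q, the suffix after Q is empty, so FOLLOW(Q) ⊇ FOLLOW(U) = {$, y, z}; in Q::=U y Q, the suffix after Q is empty (adds nothing new). Thus FOLLOW(Q) = {$, y, z}.

{$, y, z}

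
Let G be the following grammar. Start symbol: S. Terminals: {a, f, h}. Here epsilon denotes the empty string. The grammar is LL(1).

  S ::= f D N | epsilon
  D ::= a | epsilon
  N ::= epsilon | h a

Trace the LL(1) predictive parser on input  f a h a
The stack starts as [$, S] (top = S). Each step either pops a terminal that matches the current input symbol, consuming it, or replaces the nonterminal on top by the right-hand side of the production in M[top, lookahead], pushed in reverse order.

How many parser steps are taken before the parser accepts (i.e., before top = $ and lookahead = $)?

7

step 1: stack=$ S  input=f a h a $  — expand S ::= f D N
step 2: stack=$ N D f  input=f a h a $  — match f
step 3: stack=$ N D  input=a h a $  — expand D ::= a
step 4: stack=$ N a  input=a h a $  — match a
step 5: stack=$ N  input=h a $  — expand N ::= h a
step 6: stack=$ a h  input=h a $  — match h
step 7: stack=$ a  input=a $  — match a
Accept reached after 7 steps.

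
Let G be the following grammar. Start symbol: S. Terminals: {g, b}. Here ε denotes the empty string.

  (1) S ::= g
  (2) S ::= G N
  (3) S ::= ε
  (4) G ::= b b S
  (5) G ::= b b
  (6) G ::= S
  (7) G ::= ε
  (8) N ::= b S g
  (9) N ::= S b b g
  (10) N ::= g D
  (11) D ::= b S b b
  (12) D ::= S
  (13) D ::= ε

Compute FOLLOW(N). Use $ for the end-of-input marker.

{$, b, g}

FIRST(S): from S::=g we get {g}; from S::=G N we get {b, g}; from S::=ε we get {ε}. So FIRST(S) = {ε, b, g}.
FIRST(G): from G::=b b S we get {b}; from G::=b b we get {b}; from G::=S we get {ε, b, g}; from G::=ε we get {ε}. So FIRST(G) = {ε, b, g}.
FIRST(N): from N::=b S g we get {b}; from N::=S b b g we get {b, g}; from N::=g D we get {g}. So FIRST(N) = {b, g}.
FIRST(D): from D::=b S b b we get {b}; from D::=S we get {ε, b, g}; from D::=ε we get {ε}. So FIRST(D) = {ε, b, g}.
FOLLOW(S) includes $ since S is the start symbol.
FOLLOW(G): in S::=G N, G is followed by N with FIRST {b, g}. Thus FOLLOW(G) = {b, g}.
FOLLOW(S): in G::=b b S, the suffix after S is empty, so FOLLOW(S) ⊇ FOLLOW(G) = {b, g}; in G::=S, the suffix after S is empty, so FOLLOW(S) ⊇ FOLLOW(G) = {b, g}; in N::=b S g, S is followed by g with FIRST {g}; in N::=S b b g, S is followed by b b g with FIRST {b}; in D::=b S b b, S is followed by b b with FIRST {b}; in D::=S, the suffix after S is empty, so FOLLOW(S) ⊇ FOLLOW(D) = {$, b, g}. Thus FOLLOW(S) = {$, b, g}.
FOLLOW(N): in S::=G N, the suffix after N is empty, so FOLLOW(N) ⊇ FOLLOW(S) = {$, b, g}. Thus FOLLOW(N) = {$, b, g}.
FOLLOW(D): in N::=g D, the suffix after D is empty, so FOLLOW(D) ⊇ FOLLOW(N) = {$, b, g}. Thus FOLLOW(D) = {$, b, g}.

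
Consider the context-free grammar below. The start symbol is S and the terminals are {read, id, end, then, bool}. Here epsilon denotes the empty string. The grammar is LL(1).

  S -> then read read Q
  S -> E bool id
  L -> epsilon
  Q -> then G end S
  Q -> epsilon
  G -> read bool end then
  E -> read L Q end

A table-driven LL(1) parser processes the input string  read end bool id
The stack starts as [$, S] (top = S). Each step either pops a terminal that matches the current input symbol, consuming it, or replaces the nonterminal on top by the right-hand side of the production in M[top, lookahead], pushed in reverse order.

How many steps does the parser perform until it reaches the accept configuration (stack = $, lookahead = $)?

8

     Stack                   Input               Action
  1  $ S                     read end bool id $  expand S -> E bool id
  2  $ id bool E             read end bool id $  expand E -> read L Q end
  3  $ id bool end Q L read  read end bool id $  match read
  4  $ id bool end Q L       end bool id $       expand L -> epsilon
  5  $ id bool end Q         end bool id $       expand Q -> epsilon
  6  $ id bool end           end bool id $       match end
  7  $ id bool               bool id $           match bool
  8  $ id                    id $                match id
Accept reached after 8 steps.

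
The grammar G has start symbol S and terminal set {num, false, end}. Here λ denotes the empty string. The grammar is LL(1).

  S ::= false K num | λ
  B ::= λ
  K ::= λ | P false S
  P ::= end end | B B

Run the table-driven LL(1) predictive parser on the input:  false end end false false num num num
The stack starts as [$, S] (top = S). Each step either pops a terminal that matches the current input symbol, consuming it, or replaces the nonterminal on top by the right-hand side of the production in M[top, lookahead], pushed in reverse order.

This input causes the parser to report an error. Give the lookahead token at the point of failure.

      Stack                  Input                                    Action
   1  $ S                    false end end false false num num num $  expand S ::= false K num
   2  $ num K false          false end end false false num num num $  match false
   3  $ num K                end end false false num num num $        expand K ::= P false S
   4  $ num S false P        end end false false num num num $        expand P ::= end end
   5  $ num S false end end  end end false false num num num $        match end
   6  $ num S false end      end false false num num num $            match end
   7  $ num S false          false false num num num $                match false
   8  $ num S                false num num num $                      expand S ::= false K num
   9  $ num num K false      false num num num $                      match false
  10  $ num num K            num num num $                            expand K ::= λ
  11  $ num num              num num num $                            match num
  12  $ num                  num num $                                match num
  13  $                      num $                                    error: stack empty but input remains

num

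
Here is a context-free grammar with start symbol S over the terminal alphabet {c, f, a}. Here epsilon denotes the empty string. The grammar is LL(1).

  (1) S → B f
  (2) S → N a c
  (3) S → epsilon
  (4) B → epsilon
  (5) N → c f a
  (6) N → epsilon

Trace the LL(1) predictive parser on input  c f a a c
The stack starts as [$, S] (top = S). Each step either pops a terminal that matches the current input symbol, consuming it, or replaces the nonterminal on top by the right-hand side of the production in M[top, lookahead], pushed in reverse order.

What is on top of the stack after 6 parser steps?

step 1: stack=$ S  input=c f a a c $  — expand S → N a c
step 2: stack=$ c a N  input=c f a a c $  — expand N → c f a
step 3: stack=$ c a a f c  input=c f a a c $  — match c
step 4: stack=$ c a a f  input=f a a c $  — match f
step 5: stack=$ c a a  input=a a c $  — match a
step 6: stack=$ c a  input=a c $  — match a
Stack after step 6: $ c (top = c).

c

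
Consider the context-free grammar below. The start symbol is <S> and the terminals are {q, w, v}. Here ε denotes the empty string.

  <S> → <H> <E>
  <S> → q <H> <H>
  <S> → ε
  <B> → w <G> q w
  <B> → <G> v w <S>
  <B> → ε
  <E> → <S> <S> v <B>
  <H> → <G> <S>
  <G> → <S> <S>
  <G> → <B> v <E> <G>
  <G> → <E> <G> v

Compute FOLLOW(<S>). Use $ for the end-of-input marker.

{$, q, v, w}

FIRST(<S>) = {ε, q, v, w}  (via <H> <E>)
FIRST(<E>) = {q, v, w}  (via <S> <S> v <B>)
FIRST(<B>) = {ε, q, v, w}  (via <G> v w <S>)
FIRST(<G>) = {ε, q, v, w}  (via <S> <S>, <B> v <E> <G>, <E> <G> v)
FIRST(<H>) = {ε, q, v, w}  (via <G> <S>)
FOLLOW(<S>) includes $ since <S> is the start symbol.
FOLLOW(<S>): in <B>→<G> v w <S>, the suffix after <S> is empty, so FOLLOW(<S>) ⊇ FOLLOW(<B>) = {$, q, v, w}; in <E>→<S> <S> v <B> (occurrence 1), <S> is followed by <S> v <B> with FIRST {q, v, w}; in <E>→<S> <S> v <B> (occurrence 2), <S> is followed by v <B> with FIRST {v}; in <H>→<G> <S>, the suffix after <S> is empty, so FOLLOW(<S>) ⊇ FOLLOW(<H>) = {$, q, v, w}; in <G>→<S> <S> (occurrence 1), <S> is followed by <S> with FIRST {ε, q, v, w}; in <G>→<S> <S> (occurrence 1), the suffix after <S> is nullable, so FOLLOW(<S>) ⊇ FOLLOW(<G>) = {$, q, v, w}; in <G>→<S> <S> (occurrence 2), the suffix after <S> is empty, so FOLLOW(<S>) ⊇ FOLLOW(<G>) = {$, q, v, w}. Thus FOLLOW(<S>) = {$, q, v, w}.
FOLLOW(<H>): in <S>→<H> <E>, <H> is followed by <E> with FIRST {q, v, w}; in <S>→q <H> <H> (occurrence 1), <H> is followed by <H> with FIRST {ε, q, v, w}; in <S>→q <H> <H> (occurrence 1), the suffix after <H> is nullable, so FOLLOW(<H>) ⊇ FOLLOW(<S>) = {$, q, v, w}; in <S>→q <H> <H> (occurrence 2), the suffix after <H> is empty, so FOLLOW(<H>) ⊇ FOLLOW(<S>) = {$, q, v, w}. Thus FOLLOW(<H>) = {$, q, v, w}.
FOLLOW(<G>): in <B>→w <G> q w, <G> is followed by q w with FIRST {q}; in <B>→<G> v w <S>, <G> is followed by v w <S> with FIRST {v}; in <H>→<G> <S>, <G> is followed by <S> with FIRST {ε, q, v, w}; in <H>→<G> <S>, the suffix after <G> is nullable, so FOLLOW(<G>) ⊇ FOLLOW(<H>) = {$, q, v, w}; in <G>→<B> v <E> <G>, the suffix after <G> is empty (adds nothing new); in <G>→<E> <G> v, <G> is followed by v with FIRST {v}. Thus FOLLOW(<G>) = {$, q, v, w}.
FOLLOW(<E>): in <S>→<H> <E>, the suffix after <E> is empty, so FOLLOW(<E>) ⊇ FOLLOW(<S>) = {$, q, v, w}; in <G>→<B> v <E> <G>, <E> is followed by <G> with FIRST {ε, q, v, w}; in <G>→<B> v <E> <G>, the suffix after <E> is nullable, so FOLLOW(<E>) ⊇ FOLLOW(<G>) = {$, q, v, w}; in <G>→<E> <G> v, <E> is followed by <G> v with FIRST {q, v, w}. Thus FOLLOW(<E>) = {$, q, v, w}.
FOLLOW(<B>): in <E>→<S> <S> v <B>, the suffix after <B> is empty, so FOLLOW(<B>) ⊇ FOLLOW(<E>) = {$, q, v, w}; in <G>→<B> v <E> <G>, <B> is followed by v <E> <G> with FIRST {v}. Thus FOLLOW(<B>) = {$, q, v, w}.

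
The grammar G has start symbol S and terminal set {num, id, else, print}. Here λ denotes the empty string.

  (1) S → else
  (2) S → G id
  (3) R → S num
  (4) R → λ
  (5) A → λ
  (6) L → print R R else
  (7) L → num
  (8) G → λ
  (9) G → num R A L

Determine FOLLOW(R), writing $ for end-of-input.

FIRST(A) = {λ}
FIRST(L) = {num, print}
FIRST(G) = {λ, num}
FIRST(S) = {else, id, num}  (via G id)
FIRST(R) = {λ, else, id, num}  (via S num)
FOLLOW(S) includes $ since S is the start symbol.
FOLLOW(S): in R→S num, S is followed by num with FIRST {num}. Thus FOLLOW(S) = {$, num}.
FOLLOW(R): in L→print R R else (occurrence 1), R is followed by R else with FIRST {else, id, num}; in L→print R R else (occurrence 2), R is followed by else with FIRST {else}; in G→num R A L, R is followed by A L with FIRST {num, print}. Thus FOLLOW(R) = {else, id, num, print}.
FOLLOW(A): in G→num R A L, A is followed by L with FIRST {num, print}. Thus FOLLOW(A) = {num, print}.
FOLLOW(G): in S→G id, G is followed by id with FIRST {id}. Thus FOLLOW(G) = {id}.
FOLLOW(L): in G→num R A L, the suffix after L is empty, so FOLLOW(L) ⊇ FOLLOW(G) = {id}. Thus FOLLOW(L) = {id}.

{else, id, num, print}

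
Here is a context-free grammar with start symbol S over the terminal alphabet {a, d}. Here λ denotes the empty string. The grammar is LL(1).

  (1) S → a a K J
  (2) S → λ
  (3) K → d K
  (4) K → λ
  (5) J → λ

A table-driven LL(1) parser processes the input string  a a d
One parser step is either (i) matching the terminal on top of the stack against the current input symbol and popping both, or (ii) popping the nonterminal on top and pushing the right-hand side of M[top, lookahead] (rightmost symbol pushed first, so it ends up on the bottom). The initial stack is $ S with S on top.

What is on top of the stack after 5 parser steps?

K

step 1: stack=$ S  input=a a d $  — expand S → a a K J
step 2: stack=$ J K a a  input=a a d $  — match a
step 3: stack=$ J K a  input=a d $  — match a
step 4: stack=$ J K  input=d $  — expand K → d K
step 5: stack=$ J K d  input=d $  — match d
Stack after step 5: $ J K (top = K).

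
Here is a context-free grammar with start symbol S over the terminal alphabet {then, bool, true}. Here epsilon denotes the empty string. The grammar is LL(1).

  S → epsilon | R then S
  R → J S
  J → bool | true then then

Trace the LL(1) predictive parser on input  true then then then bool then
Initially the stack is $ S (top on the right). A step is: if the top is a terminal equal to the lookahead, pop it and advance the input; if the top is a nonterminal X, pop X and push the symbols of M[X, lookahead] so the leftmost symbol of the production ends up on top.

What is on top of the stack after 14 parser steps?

      Stack                      Input                            Action
   1  $ S                        true then then then bool then $  expand S → R then S
   2  $ S then R                 true then then then bool then $  expand R → J S
   3  $ S then S J               true then then then bool then $  expand J → true then then
   4  $ S then S then then true  true then then then bool then $  match true
   5  $ S then S then then       then then then bool then $       match then
   6  $ S then S then            then then bool then $            match then
   7  $ S then S                 then bool then $                 expand S → epsilon
   8  $ S then                   then bool then $                 match then
   9  $ S                        bool then $                      expand S → R then S
  10  $ S then R                 bool then $                      expand R → J S
  11  $ S then S J               bool then $                      expand J → bool
  12  $ S then S bool            bool then $                      match bool
  13  $ S then S                 then $                           expand S → epsilon
  14  $ S then                   then $                           match then
Stack after step 14: $ S (top = S).

S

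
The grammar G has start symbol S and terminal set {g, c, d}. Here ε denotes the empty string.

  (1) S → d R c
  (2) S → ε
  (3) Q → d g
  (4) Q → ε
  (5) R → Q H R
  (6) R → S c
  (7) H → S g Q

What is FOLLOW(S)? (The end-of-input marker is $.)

FIRST(S): from S→d R c we get {d}; from S→ε we get {ε}. So FIRST(S) = {ε, d}.
FIRST(Q): from Q→d g we get {d}; from Q→ε we get {ε}. So FIRST(Q) = {ε, d}.
FIRST(H): from H→S g Q we get {d, g}. So FIRST(H) = {d, g}.
FIRST(R): from R→Q H R we get {d, g}; from R→S c we get {c, d}. So FIRST(R) = {c, d, g}.
FOLLOW(S) includes $ since S is the start symbol.
FOLLOW(S): in R→S c, S is followed by c with FIRST {c}; in H→S g Q, S is followed by g Q with FIRST {g}. Thus FOLLOW(S) = {$, c, g}.
FOLLOW(R): in S→d R c, R is followed by c with FIRST {c}; in R→Q H R, the suffix after R is empty (adds nothing new). Thus FOLLOW(R) = {c}.
FOLLOW(H): in R→Q H R, H is followed by R with FIRST {c, d, g}. Thus FOLLOW(H) = {c, d, g}.
FOLLOW(Q): in R→Q H R, Q is followed by H R with FIRST {d, g}; in H→S g Q, the suffix after Q is empty, so FOLLOW(Q) ⊇ FOLLOW(H) = {c, d, g}. Thus FOLLOW(Q) = {c, d, g}.

{$, c, g}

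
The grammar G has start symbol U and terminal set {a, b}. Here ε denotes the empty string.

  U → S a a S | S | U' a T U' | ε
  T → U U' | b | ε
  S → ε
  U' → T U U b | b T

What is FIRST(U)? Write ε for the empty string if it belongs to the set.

FIRST(S): from S→ε we get {ε}. So FIRST(S) = {ε}.
FIRST(U): from U→S a a S we get {a}; from U→S we get {ε}; from U→U' a T U' we get {a, b}; from U→ε we get {ε}. So FIRST(U) = {ε, a, b}.
FIRST(T): from T→U U' we get {a, b}; from T→b we get {b}; from T→ε we get {ε}. So FIRST(T) = {ε, a, b}.
FIRST(U'): from U'→T U U b we get {a, b}; from U'→b T we get {b}. So FIRST(U') = {a, b}.

{ε, a, b}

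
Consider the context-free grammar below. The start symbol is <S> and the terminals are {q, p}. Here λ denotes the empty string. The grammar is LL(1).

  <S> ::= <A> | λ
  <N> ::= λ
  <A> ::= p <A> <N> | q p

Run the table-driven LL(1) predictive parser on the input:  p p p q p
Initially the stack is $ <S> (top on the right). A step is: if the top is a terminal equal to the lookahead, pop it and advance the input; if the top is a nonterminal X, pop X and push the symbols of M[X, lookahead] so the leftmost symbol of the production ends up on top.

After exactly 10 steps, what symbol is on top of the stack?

      Stack                Input        Action
   1  $ <S>                p p p q p $  expand <S> ::= <A>
   2  $ <A>                p p p q p $  expand <A> ::= p <A> <N>
   3  $ <N> <A> p          p p p q p $  match p
   4  $ <N> <A>            p p q p $    expand <A> ::= p <A> <N>
   5  $ <N> <N> <A> p      p p q p $    match p
   6  $ <N> <N> <A>        p q p $      expand <A> ::= p <A> <N>
   7  $ <N> <N> <N> <A> p  p q p $      match p
   8  $ <N> <N> <N> <A>    q p $        expand <A> ::= q p
   9  $ <N> <N> <N> p q    q p $        match q
  10  $ <N> <N> <N> p      p $          match p
Stack after step 10: $ <N> <N> <N> (top = <N>).

<N>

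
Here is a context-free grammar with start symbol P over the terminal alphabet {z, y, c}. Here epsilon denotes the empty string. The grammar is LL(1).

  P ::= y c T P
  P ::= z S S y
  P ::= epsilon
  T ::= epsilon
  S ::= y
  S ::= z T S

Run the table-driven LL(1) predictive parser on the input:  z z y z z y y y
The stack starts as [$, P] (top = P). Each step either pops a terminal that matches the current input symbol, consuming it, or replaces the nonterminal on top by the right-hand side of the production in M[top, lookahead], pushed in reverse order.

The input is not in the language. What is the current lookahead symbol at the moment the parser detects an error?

step 1: stack=$ P  input=z z y z z y y y $  — expand P ::= z S S y
step 2: stack=$ y S S z  input=z z y z z y y y $  — match z
step 3: stack=$ y S S  input=z y z z y y y $  — expand S ::= z T S
step 4: stack=$ y S S T z  input=z y z z y y y $  — match z
step 5: stack=$ y S S T  input=y z z y y y $  — expand T ::= epsilon
step 6: stack=$ y S S  input=y z z y y y $  — expand S ::= y
step 7: stack=$ y S y  input=y z z y y y $  — match y
step 8: stack=$ y S  input=z z y y y $  — expand S ::= z T S
step 9: stack=$ y S T z  input=z z y y y $  — match z
step 10: stack=$ y S T  input=z y y y $  — expand T ::= epsilon
step 11: stack=$ y S  input=z y y y $  — expand S ::= z T S
step 12: stack=$ y S T z  input=z y y y $  — match z
step 13: stack=$ y S T  input=y y y $  — expand T ::= epsilon
step 14: stack=$ y S  input=y y y $  — expand S ::= y
step 15: stack=$ y y  input=y y y $  — match y
step 16: stack=$ y  input=y y $  — match y
step 17: stack=$  input=y $  — error: stack empty but input remains

y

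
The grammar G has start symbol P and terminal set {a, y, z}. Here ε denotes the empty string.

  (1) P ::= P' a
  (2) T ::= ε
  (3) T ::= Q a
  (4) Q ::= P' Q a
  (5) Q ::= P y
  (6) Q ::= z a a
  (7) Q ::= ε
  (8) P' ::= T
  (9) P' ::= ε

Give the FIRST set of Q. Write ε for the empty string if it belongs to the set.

FIRST(P): from P::=P' a we get {a, z}. So FIRST(P) = {a, z}.
FIRST(T): from T::=ε we get {ε}; from T::=Q a we get {a, z}. So FIRST(T) = {ε, a, z}.
FIRST(P'): from P'::=T we get {ε, a, z}; from P'::=ε we get {ε}. So FIRST(P') = {ε, a, z}.
FIRST(Q): from Q::=P' Q a we get {a, z}; from Q::=P y we get {a, z}; from Q::=z a a we get {z}; from Q::=ε we get {ε}. So FIRST(Q) = {ε, a, z}.

{ε, a, z}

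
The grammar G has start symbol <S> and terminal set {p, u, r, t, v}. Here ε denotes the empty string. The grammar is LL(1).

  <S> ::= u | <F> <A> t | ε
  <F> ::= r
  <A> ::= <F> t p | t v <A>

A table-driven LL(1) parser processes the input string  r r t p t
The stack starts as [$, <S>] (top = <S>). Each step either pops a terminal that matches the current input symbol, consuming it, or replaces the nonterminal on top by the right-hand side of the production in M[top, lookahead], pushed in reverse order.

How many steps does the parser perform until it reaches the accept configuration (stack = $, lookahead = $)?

9

     Stack        Input        Action
  1  $ <S>        r r t p t $  expand <S> ::= <F> <A> t
  2  $ t <A> <F>  r r t p t $  expand <F> ::= r
  3  $ t <A> r    r r t p t $  match r
  4  $ t <A>      r t p t $    expand <A> ::= <F> t p
  5  $ t p t <F>  r t p t $    expand <F> ::= r
  6  $ t p t r    r t p t $    match r
  7  $ t p t      t p t $      match t
  8  $ t p        p t $        match p
  9  $ t          t $          match t
Accept reached after 9 steps.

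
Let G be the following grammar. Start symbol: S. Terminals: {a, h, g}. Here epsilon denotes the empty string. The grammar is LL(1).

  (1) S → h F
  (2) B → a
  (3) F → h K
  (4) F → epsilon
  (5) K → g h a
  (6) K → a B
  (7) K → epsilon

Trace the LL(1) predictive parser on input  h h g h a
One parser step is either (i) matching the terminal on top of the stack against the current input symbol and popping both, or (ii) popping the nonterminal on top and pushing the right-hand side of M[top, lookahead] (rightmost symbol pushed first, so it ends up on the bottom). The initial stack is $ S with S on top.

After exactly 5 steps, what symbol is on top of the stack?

g

     Stack  Input        Action
  1  $ S    h h g h a $  expand S → h F
  2  $ F h  h h g h a $  match h
  3  $ F    h g h a $    expand F → h K
  4  $ K h  h g h a $    match h
  5  $ K    g h a $      expand K → g h a
Stack after step 5: $ a h g (top = g).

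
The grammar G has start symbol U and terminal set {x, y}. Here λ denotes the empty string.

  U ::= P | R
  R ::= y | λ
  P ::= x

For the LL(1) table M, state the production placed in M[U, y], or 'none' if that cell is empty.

FIRST(R) = {λ, y}
FIRST(P) = {x}
FIRST(U) = {λ, x, y}  (via P, R)
FOLLOW(U) includes $ since U is the start symbol.
FOLLOW(U): U appears on no right-hand side. Thus FOLLOW(U) = {$}.
For U ::= P: FIRST(P) = {x}, so it goes in M[U, t] for t ∈ {x}.
For U ::= R: FIRST(R) = {λ, y}, so it goes in M[U, t] for t ∈ {y}; since λ ∈ FIRST, also for every t ∈ FOLLOW(U) = {$}.

U ::= R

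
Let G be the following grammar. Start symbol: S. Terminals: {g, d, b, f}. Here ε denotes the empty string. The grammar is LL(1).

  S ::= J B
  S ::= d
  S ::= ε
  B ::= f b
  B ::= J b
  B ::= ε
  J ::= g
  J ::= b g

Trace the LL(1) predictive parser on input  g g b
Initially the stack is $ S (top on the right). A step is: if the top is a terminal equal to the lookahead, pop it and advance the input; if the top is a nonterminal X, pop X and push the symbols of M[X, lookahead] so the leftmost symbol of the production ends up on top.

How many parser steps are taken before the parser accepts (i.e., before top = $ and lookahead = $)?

     Stack  Input    Action
  1  $ S    g g b $  expand S ::= J B
  2  $ B J  g g b $  expand J ::= g
  3  $ B g  g g b $  match g
  4  $ B    g b $    expand B ::= J b
  5  $ b J  g b $    expand J ::= g
  6  $ b g  g b $    match g
  7  $ b    b $      match b
Accept reached after 7 steps.

7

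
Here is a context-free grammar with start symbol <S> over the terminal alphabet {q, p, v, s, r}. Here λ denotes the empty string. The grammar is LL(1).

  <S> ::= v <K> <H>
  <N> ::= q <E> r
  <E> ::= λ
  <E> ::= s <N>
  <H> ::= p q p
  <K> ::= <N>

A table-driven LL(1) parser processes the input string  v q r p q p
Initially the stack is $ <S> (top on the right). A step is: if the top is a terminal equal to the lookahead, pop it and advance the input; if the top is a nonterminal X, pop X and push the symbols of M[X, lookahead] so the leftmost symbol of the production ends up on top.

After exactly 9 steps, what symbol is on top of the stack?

     Stack          Input          Action
  1  $ <S>          v q r p q p $  expand <S> ::= v <K> <H>
  2  $ <H> <K> v    v q r p q p $  match v
  3  $ <H> <K>      q r p q p $    expand <K> ::= <N>
  4  $ <H> <N>      q r p q p $    expand <N> ::= q <E> r
  5  $ <H> r <E> q  q r p q p $    match q
  6  $ <H> r <E>    r p q p $      expand <E> ::= λ
  7  $ <H> r        r p q p $      match r
  8  $ <H>          p q p $        expand <H> ::= p q p
  9  $ p q p        p q p $        match p
Stack after step 9: $ p q (top = q).

q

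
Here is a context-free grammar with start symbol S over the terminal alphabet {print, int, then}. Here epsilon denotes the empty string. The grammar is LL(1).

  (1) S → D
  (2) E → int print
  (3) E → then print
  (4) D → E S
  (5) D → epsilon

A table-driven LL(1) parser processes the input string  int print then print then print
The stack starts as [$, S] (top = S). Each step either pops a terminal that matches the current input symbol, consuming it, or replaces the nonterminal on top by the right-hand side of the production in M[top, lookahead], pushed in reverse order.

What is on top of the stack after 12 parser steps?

step 1: stack=$ S  input=int print then print then print $  — expand S → D
step 2: stack=$ D  input=int print then print then print $  — expand D → E S
step 3: stack=$ S E  input=int print then print then print $  — expand E → int print
step 4: stack=$ S print int  input=int print then print then print $  — match int
step 5: stack=$ S print  input=print then print then print $  — match print
step 6: stack=$ S  input=then print then print $  — expand S → D
step 7: stack=$ D  input=then print then print $  — expand D → E S
step 8: stack=$ S E  input=then print then print $  — expand E → then print
step 9: stack=$ S print then  input=then print then print $  — match then
step 10: stack=$ S print  input=print then print $  — match print
step 11: stack=$ S  input=then print $  — expand S → D
step 12: stack=$ D  input=then print $  — expand D → E S
Stack after step 12: $ S E (top = E).

E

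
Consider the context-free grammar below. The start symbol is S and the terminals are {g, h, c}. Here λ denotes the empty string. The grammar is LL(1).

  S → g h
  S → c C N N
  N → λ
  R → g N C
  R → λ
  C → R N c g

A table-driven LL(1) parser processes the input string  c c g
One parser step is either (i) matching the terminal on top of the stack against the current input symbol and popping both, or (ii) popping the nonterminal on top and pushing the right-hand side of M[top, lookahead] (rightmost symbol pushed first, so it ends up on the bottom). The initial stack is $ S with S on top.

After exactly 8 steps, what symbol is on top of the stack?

     Stack          Input    Action
  1  $ S            c c g $  expand S → c C N N
  2  $ N N C c      c c g $  match c
  3  $ N N C        c g $    expand C → R N c g
  4  $ N N g c N R  c g $    expand R → λ
  5  $ N N g c N    c g $    expand N → λ
  6  $ N N g c      c g $    match c
  7  $ N N g        g $      match g
  8  $ N N          $        expand N → λ
Stack after step 8: $ N (top = N).

N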